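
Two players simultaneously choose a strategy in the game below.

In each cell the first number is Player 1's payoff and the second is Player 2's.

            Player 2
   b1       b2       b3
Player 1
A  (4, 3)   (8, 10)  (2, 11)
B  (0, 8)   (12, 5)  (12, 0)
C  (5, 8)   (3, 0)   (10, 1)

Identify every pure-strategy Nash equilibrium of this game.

The unique pure-strategy Nash equilibrium is (C, b1).

Player 1 against b1: payoffs 4, 0, 5 → best response C.
Player 1 against b2: payoffs 8, 12, 3 → best response B.
Player 1 against b3: payoffs 2, 12, 10 → best response B.
Player 2 against A: payoffs 3, 10, 11 → best response b3.
Player 2 against B: payoffs 8, 5, 0 → best response b1.
Player 2 against C: payoffs 8, 0, 1 → best response b1.
Mutual best responses: (C, b1).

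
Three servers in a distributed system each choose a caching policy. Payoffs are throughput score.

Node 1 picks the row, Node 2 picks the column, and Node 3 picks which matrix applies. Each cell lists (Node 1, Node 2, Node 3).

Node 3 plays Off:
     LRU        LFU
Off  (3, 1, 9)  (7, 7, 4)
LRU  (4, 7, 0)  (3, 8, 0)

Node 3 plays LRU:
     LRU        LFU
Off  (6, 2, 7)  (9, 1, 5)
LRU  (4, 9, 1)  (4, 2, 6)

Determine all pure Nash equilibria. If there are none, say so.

This game has no pure Nash equilibrium.

Node 1 against (LRU, Off): payoffs 3, 4 → best response LRU.
Node 1 against (LRU, LRU): payoffs 6, 4 → best response Off.
Node 1 against (LFU, Off): payoffs 7, 3 → best response Off.
Node 1 against (LFU, LRU): payoffs 9, 4 → best response Off.
Node 2 against (Off, Off): payoffs 1, 7 → best response LFU.
Node 2 against (Off, LRU): payoffs 2, 1 → best response LRU.
Node 2 against (LRU, Off): payoffs 7, 8 → best response LFU.
Node 2 against (LRU, LRU): payoffs 9, 2 → best response LRU.
Node 3 against (Off, LRU): payoffs 9, 7 → best response Off.
Node 3 against (Off, LFU): payoffs 4, 5 → best response LRU.
Node 3 against (LRU, LRU): payoffs 0, 1 → best response LRU.
Node 3 against (LRU, LFU): payoffs 0, 6 → best response LRU.
No profile is a mutual best response for all players.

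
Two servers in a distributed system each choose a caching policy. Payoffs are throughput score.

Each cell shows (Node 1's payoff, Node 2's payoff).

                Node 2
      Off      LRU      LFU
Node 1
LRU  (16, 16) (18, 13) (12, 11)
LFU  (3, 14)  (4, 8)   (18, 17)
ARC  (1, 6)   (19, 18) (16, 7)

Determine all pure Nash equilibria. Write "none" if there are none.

(LRU, Off): Node 1 gets 16, best alternative 3; Node 2 gets 16, best alternative 13. No profitable deviation — NE.
(LRU, LRU): Node 1 can switch to ARC (18 → 19). Not NE.
(LRU, LFU): Node 1 can switch to LFU (12 → 18). Not NE.
(LFU, Off): Node 1 can switch to LRU (3 → 16). Not NE.
(LFU, LRU): Node 1 can switch to LRU (4 → 18). Not NE.
(LFU, LFU): Node 1 gets 18, best alternative 16; Node 2 gets 17, best alternative 14. No profitable deviation — NE.
(ARC, Off): Node 1 can switch to LRU (1 → 16). Not NE.
(ARC, LRU): Node 1 gets 19, best alternative 18; Node 2 gets 18, best alternative 7. No profitable deviation — NE.
(ARC, LFU): Node 1 can switch to LFU (16 → 18). Not NE.

Pure-strategy Nash equilibria: (LRU, Off); (LFU, LFU); (ARC, LRU)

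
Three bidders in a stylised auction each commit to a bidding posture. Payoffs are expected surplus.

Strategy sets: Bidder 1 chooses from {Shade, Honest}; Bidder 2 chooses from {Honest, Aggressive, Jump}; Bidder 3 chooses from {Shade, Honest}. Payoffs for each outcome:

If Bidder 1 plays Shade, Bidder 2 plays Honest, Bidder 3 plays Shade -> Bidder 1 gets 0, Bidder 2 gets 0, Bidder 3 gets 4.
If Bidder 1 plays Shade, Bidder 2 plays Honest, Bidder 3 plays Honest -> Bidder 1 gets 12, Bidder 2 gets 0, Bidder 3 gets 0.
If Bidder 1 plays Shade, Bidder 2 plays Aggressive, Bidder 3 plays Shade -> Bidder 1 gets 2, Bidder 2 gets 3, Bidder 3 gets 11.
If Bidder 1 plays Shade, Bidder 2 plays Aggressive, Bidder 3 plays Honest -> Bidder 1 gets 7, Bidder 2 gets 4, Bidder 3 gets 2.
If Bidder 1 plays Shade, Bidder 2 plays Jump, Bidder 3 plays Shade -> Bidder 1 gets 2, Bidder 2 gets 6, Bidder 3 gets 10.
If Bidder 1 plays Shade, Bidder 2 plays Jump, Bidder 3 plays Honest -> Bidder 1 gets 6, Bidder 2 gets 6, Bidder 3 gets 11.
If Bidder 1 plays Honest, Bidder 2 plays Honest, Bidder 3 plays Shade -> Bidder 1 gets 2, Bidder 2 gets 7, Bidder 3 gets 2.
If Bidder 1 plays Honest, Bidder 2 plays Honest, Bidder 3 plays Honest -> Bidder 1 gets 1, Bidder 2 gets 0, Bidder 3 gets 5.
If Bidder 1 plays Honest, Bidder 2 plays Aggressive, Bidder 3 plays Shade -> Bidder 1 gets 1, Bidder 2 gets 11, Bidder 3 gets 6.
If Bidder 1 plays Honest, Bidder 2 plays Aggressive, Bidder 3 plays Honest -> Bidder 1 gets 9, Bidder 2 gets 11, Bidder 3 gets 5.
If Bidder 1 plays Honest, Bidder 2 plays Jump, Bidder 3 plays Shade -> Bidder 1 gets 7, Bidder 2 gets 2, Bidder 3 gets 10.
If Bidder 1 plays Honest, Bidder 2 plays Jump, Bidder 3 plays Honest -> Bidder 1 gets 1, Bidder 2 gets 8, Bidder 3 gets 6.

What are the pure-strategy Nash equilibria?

(Shade, Jump, Honest)

(Shade, Honest, Shade): Bidder 1 can switch to Honest (0 → 2). Not NE.
(Shade, Honest, Honest): Bidder 2 can switch to Aggressive (0 → 4). Not NE.
(Shade, Aggressive, Shade): Bidder 2 can switch to Jump (3 → 6). Not NE.
(Shade, Aggressive, Honest): Bidder 1 can switch to Honest (7 → 9). Not NE.
(Shade, Jump, Shade): Bidder 1 can switch to Honest (2 → 7). Not NE.
(Shade, Jump, Honest): Bidder 1 gets 6, best alternative 1; Bidder 2 gets 6, best alternative 4; Bidder 3 gets 11, best alternative 10. No profitable deviation — NE.
(Honest, Honest, Shade): Bidder 2 can switch to Aggressive (7 → 11). Not NE.
(Honest, Honest, Honest): Bidder 1 can switch to Shade (1 → 12). Not NE.
(Honest, Aggressive, Shade): Bidder 1 can switch to Shade (1 → 2). Not NE.
(The remaining 3 profiles each have a profitable deviation by the same check.)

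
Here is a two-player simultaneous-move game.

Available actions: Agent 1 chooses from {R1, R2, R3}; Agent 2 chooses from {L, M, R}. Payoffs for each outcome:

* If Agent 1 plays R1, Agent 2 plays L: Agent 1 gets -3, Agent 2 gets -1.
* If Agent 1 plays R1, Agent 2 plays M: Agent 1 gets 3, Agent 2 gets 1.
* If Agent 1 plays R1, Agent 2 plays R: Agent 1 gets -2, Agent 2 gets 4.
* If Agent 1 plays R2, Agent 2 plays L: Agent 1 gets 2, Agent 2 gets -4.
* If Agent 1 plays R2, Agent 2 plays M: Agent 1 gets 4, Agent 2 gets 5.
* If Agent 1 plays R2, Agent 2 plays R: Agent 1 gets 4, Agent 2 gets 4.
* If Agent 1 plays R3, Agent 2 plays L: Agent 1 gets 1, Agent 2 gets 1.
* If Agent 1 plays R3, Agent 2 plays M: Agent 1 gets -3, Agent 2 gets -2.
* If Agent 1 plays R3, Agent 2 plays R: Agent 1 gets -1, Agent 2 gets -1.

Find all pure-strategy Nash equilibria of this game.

The unique pure-strategy Nash equilibrium is (R2, M).

(R1, L): Agent 1 can switch to R2 (-3 → 2). Not NE.
(R1, M): Agent 1 can switch to R2 (3 → 4). Not NE.
(R1, R): Agent 1 can switch to R2 (-2 → 4). Not NE.
(R2, L): Agent 2 can switch to M (-4 → 5). Not NE.
(R2, M): Agent 1 gets 4, best alternative 3; Agent 2 gets 5, best alternative 4. No profitable deviation — NE.
(R2, R): Agent 2 can switch to M (4 → 5). Not NE.
(R3, L): Agent 1 can switch to R2 (1 → 2). Not NE.
(R3, M): Agent 1 can switch to R1 (-3 → 3). Not NE.
(R3, R): Agent 1 can switch to R2 (-1 → 4). Not NE.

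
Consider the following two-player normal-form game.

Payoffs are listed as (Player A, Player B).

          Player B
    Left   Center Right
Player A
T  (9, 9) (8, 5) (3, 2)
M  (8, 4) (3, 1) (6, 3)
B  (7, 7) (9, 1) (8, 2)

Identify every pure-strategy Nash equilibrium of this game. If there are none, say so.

Player A against Left: payoffs 9, 8, 7 → best response T.
Player A against Center: payoffs 8, 3, 9 → best response B.
Player A against Right: payoffs 3, 6, 8 → best response B.
Player B against T: payoffs 9, 5, 2 → best response Left.
Player B against M: payoffs 4, 1, 3 → best response Left.
Player B against B: payoffs 7, 1, 2 → best response Left.
Mutual best responses: (T, Left).

Pure NE: (T, Left)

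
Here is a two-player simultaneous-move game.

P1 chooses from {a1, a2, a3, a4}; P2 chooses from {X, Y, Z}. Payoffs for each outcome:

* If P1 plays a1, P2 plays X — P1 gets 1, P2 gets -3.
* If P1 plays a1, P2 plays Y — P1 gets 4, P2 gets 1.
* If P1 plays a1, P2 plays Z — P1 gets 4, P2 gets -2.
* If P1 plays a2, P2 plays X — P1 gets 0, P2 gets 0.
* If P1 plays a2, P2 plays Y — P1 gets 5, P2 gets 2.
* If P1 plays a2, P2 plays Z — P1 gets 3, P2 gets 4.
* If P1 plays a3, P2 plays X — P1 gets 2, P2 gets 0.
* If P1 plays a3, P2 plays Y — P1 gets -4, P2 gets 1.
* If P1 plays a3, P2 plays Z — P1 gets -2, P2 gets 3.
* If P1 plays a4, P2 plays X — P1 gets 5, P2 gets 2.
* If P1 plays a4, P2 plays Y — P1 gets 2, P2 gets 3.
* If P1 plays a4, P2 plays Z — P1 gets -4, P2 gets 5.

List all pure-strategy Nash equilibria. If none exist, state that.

For each player, find the best response to each opponent profile; mutual best responses are the pure NE.
P1 against X: payoffs 1, 0, 2, 5 → best response a4.
P1 against Y: payoffs 4, 5, -4, 2 → best response a2.
P1 against Z: payoffs 4, 3, -2, -4 → best response a1.
P2 against a1: payoffs -3, 1, -2 → best response Y.
P2 against a2: payoffs 0, 2, 4 → best response Z.
P2 against a3: payoffs 0, 1, 3 → best response Z.
P2 against a4: payoffs 2, 3, 5 → best response Z.
No profile is a mutual best response for all players.

This game has no pure Nash equilibrium.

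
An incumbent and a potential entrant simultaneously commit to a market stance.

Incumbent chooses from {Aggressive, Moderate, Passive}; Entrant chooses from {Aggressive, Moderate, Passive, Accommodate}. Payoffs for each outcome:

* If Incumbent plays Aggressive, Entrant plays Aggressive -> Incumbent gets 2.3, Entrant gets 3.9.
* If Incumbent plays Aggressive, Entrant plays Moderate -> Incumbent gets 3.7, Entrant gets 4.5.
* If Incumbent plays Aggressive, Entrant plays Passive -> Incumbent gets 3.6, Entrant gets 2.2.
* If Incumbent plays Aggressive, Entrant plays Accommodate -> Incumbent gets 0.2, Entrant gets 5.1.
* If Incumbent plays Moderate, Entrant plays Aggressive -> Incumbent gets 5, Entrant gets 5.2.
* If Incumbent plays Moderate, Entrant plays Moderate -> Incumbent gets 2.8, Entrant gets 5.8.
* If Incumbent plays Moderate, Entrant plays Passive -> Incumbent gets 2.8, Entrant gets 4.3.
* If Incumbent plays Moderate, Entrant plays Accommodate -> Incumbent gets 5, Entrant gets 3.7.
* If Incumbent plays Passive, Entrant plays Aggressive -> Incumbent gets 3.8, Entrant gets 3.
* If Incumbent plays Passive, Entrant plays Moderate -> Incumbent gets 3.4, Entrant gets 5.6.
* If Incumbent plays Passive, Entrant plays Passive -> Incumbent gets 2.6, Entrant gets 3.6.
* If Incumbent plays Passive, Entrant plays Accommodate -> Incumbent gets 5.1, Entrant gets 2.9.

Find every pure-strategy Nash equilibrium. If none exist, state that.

No pure-strategy Nash equilibrium.

Incumbent against Aggressive: payoffs 2.3, 5, 3.8 → best response Moderate.
Incumbent against Moderate: payoffs 3.7, 2.8, 3.4 → best response Aggressive.
Incumbent against Passive: payoffs 3.6, 2.8, 2.6 → best response Aggressive.
Incumbent against Accommodate: payoffs 0.2, 5, 5.1 → best response Passive.
Entrant against Aggressive: payoffs 3.9, 4.5, 2.2, 5.1 → best response Accommodate.
Entrant against Moderate: payoffs 5.2, 5.8, 4.3, 3.7 → best response Moderate.
Entrant against Passive: payoffs 3, 5.6, 3.6, 2.9 → best response Moderate.
No profile is a mutual best response for all players.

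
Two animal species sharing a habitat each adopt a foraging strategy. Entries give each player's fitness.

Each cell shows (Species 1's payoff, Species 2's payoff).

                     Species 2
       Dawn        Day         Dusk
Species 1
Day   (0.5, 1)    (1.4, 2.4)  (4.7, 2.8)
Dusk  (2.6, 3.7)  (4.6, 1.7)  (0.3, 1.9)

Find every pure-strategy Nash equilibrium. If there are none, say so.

(Day, Dawn): Species 1 can switch to Dusk (0.5 → 2.6). Not NE.
(Day, Day): Species 1 can switch to Dusk (1.4 → 4.6). Not NE.
(Day, Dusk): Species 1 gets 4.7, best alternative 0.3; Species 2 gets 2.8, best alternative 2.4. No profitable deviation — NE.
(Dusk, Dawn): Species 1 gets 2.6, best alternative 0.5; Species 2 gets 3.7, best alternative 1.9. No profitable deviation — NE.
(Dusk, Day): Species 2 can switch to Dawn (1.7 → 3.7). Not NE.
(Dusk, Dusk): Species 1 can switch to Day (0.3 → 4.7). Not NE.

Pure-strategy Nash equilibria: (Day, Dusk), (Dusk, Dawn)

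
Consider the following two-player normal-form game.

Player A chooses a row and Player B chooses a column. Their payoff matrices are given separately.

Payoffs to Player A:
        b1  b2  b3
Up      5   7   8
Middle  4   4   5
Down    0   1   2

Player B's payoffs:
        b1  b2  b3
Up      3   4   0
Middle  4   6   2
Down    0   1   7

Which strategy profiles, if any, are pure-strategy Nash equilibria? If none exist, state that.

(Up, b1): Player B can switch to b2 (3 → 4). Not NE.
(Up, b2): Player A gets 7, best alternative 4; Player B gets 4, best alternative 3. No profitable deviation — NE.
(Up, b3): Player B can switch to b1 (0 → 3). Not NE.
(Middle, b1): Player A can switch to Up (4 → 5). Not NE.
(Middle, b2): Player A can switch to Up (4 → 7). Not NE.
(Middle, b3): Player A can switch to Up (5 → 8). Not NE.
(Down, b1): Player A can switch to Up (0 → 5). Not NE.
(Down, b2): Player A can switch to Up (1 → 7). Not NE.
(Down, b3): Player A can switch to Up (2 → 8). Not NE.

Pure NE: (Up, b2)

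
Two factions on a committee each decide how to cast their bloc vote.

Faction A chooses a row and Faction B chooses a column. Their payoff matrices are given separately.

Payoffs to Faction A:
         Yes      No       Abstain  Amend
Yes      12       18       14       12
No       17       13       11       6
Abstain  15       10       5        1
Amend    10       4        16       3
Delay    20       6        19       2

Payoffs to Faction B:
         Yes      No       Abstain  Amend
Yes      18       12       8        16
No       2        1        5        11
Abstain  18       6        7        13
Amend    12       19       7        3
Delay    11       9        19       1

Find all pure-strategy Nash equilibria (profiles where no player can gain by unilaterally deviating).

The unique pure-strategy Nash equilibrium is (Delay, Abstain).

Faction A against Yes: payoffs 12, 17, 15, 10, 20 → best response Delay.
Faction A against No: payoffs 18, 13, 10, 4, 6 → best response Yes.
Faction A against Abstain: payoffs 14, 11, 5, 16, 19 → best response Delay.
Faction A against Amend: payoffs 12, 6, 1, 3, 2 → best response Yes.
Faction B against Yes: payoffs 18, 12, 8, 16 → best response Yes.
Faction B against No: payoffs 2, 1, 5, 11 → best response Amend.
Faction B against Abstain: payoffs 18, 6, 7, 13 → best response Yes.
Faction B against Amend: payoffs 12, 19, 7, 3 → best response No.
Faction B against Delay: payoffs 11, 9, 19, 1 → best response Abstain.
Mutual best responses: (Delay, Abstain).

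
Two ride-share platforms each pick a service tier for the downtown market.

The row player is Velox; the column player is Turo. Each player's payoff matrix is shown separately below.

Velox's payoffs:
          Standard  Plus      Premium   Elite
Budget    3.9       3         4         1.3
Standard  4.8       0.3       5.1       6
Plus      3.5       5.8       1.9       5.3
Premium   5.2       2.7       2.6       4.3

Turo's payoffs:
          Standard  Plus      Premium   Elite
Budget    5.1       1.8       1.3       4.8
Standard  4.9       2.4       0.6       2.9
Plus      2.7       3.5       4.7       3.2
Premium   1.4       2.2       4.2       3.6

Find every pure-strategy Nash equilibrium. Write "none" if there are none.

For each player, find the best response to each opponent profile; mutual best responses are the pure NE.
Velox against Standard: payoffs 3.9, 4.8, 3.5, 5.2 → best response Premium.
Velox against Plus: payoffs 3, 0.3, 5.8, 2.7 → best response Plus.
Velox against Premium: payoffs 4, 5.1, 1.9, 2.6 → best response Standard.
Velox against Elite: payoffs 1.3, 6, 5.3, 4.3 → best response Standard.
Turo against Budget: payoffs 5.1, 1.8, 1.3, 4.8 → best response Standard.
Turo against Standard: payoffs 4.9, 2.4, 0.6, 2.9 → best response Standard.
Turo against Plus: payoffs 2.7, 3.5, 4.7, 3.2 → best response Premium.
Turo against Premium: payoffs 1.4, 2.2, 4.2, 3.6 → best response Premium.
No profile is a mutual best response for all players.

This game has no pure Nash equilibrium.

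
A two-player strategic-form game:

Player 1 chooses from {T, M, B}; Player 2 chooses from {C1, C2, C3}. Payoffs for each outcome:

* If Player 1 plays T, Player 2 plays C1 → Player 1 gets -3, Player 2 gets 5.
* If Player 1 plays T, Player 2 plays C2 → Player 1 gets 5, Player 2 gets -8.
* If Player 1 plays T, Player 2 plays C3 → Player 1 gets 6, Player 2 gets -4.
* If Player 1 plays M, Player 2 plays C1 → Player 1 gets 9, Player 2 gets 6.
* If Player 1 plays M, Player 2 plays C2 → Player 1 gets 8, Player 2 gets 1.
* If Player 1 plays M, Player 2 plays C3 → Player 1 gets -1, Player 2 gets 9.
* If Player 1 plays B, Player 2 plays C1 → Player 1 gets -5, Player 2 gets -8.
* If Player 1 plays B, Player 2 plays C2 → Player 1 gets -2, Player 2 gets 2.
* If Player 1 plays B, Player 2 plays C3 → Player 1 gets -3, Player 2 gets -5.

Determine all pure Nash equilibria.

This game has no pure Nash equilibrium.

For each strategy profile, look for a profitable unilateral deviation.
(T, C1): Player 1 can switch to M (-3 → 9). Not NE.
(T, C2): Player 1 can switch to M (5 → 8). Not NE.
(T, C3): Player 2 can switch to C1 (-4 → 5). Not NE.
(M, C1): Player 2 can switch to C3 (6 → 9). Not NE.
(M, C2): Player 2 can switch to C1 (1 → 6). Not NE.
(M, C3): Player 1 can switch to T (-1 → 6). Not NE.
(B, C1): Player 1 can switch to T (-5 → -3). Not NE.
(B, C2): Player 1 can switch to T (-2 → 5). Not NE.
(The remaining 1 profile has a profitable deviation by the same check.)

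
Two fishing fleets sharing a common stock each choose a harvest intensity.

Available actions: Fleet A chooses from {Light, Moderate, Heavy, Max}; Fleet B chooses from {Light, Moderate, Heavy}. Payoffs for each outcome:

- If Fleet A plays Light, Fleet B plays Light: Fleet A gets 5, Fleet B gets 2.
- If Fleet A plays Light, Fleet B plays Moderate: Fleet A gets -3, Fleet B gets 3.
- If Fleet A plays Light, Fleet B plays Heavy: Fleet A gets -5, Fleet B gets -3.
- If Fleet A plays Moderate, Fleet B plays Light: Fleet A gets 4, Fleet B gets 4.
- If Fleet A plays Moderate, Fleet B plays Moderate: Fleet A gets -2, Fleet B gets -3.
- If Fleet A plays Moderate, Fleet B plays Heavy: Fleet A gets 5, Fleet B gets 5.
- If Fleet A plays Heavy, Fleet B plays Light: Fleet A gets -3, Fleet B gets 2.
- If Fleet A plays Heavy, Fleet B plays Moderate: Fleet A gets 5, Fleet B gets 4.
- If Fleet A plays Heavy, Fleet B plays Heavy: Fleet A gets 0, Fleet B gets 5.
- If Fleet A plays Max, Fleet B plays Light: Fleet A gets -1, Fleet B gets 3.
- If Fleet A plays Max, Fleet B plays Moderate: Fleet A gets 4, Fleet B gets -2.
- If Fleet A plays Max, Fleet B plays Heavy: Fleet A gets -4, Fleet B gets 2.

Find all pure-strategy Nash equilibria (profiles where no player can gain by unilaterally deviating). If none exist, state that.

(Light, Light): Fleet B can switch to Moderate (2 → 3). Not NE.
(Light, Moderate): Fleet A can switch to Moderate (-3 → -2). Not NE.
(Light, Heavy): Fleet A can switch to Moderate (-5 → 5). Not NE.
(Moderate, Light): Fleet A can switch to Light (4 → 5). Not NE.
(Moderate, Moderate): Fleet A can switch to Heavy (-2 → 5). Not NE.
(Moderate, Heavy): Fleet A gets 5, best alternative 0; Fleet B gets 5, best alternative 4. No profitable deviation — NE.
(Heavy, Light): Fleet A can switch to Light (-3 → 5). Not NE.
(Heavy, Moderate): Fleet B can switch to Heavy (4 → 5). Not NE.
(Heavy, Heavy): Fleet A can switch to Moderate (0 → 5). Not NE.
(Max, Light): Fleet A can switch to Light (-1 → 5). Not NE.
(Max, Moderate): Fleet A can switch to Heavy (4 → 5). Not NE.
(Max, Heavy): Fleet A can switch to Moderate (-4 → 5). Not NE.

The unique pure-strategy Nash equilibrium is (Moderate, Heavy).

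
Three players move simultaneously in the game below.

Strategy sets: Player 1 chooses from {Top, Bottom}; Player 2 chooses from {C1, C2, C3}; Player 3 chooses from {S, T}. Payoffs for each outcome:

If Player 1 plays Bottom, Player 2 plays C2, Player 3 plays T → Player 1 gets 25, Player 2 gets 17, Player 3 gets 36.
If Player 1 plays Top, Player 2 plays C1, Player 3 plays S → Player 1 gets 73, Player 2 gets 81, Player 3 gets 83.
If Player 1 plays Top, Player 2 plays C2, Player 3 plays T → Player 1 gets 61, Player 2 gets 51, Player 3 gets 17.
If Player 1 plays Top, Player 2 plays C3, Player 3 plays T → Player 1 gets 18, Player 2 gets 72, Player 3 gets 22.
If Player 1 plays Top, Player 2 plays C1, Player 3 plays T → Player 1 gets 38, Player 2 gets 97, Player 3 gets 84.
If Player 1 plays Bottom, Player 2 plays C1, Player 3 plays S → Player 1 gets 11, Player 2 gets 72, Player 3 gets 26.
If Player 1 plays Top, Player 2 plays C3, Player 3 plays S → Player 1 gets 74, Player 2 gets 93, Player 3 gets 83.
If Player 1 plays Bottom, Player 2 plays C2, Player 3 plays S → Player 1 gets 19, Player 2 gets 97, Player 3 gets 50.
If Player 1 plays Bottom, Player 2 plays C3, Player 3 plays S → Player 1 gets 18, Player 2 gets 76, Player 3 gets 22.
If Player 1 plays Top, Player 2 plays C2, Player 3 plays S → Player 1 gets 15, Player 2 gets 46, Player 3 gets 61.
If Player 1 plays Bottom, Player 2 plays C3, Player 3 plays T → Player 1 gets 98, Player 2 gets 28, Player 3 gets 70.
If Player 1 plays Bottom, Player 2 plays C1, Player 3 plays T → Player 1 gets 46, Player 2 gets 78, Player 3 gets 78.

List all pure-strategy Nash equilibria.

(Top, C3, S) and (Bottom, C1, T) and (Bottom, C2, S)

For each strategy profile, look for a profitable unilateral deviation.
(Top, C1, S): Player 2 can switch to C3 (81 → 93). Not NE.
(Top, C1, T): Player 1 can switch to Bottom (38 → 46). Not NE.
(Top, C2, S): Player 1 can switch to Bottom (15 → 19). Not NE.
(Top, C2, T): Player 2 can switch to C1 (51 → 97). Not NE.
(Top, C3, S): Player 1 gets 74, best alternative 18; Player 2 gets 93, best alternative 81; Player 3 gets 83, best alternative 22. No profitable deviation — NE.
(Top, C3, T): Player 1 can switch to Bottom (18 → 98). Not NE.
(Bottom, C1, S): Player 1 can switch to Top (11 → 73). Not NE.
(Bottom, C1, T): Player 1 gets 46, best alternative 38; Player 2 gets 78, best alternative 28; Player 3 gets 78, best alternative 26. No profitable deviation — NE.
(Bottom, C2, S): Player 1 gets 19, best alternative 15; Player 2 gets 97, best alternative 76; Player 3 gets 50, best alternative 36. No profitable deviation — NE.
(The remaining 3 profiles each have a profitable deviation by the same check.)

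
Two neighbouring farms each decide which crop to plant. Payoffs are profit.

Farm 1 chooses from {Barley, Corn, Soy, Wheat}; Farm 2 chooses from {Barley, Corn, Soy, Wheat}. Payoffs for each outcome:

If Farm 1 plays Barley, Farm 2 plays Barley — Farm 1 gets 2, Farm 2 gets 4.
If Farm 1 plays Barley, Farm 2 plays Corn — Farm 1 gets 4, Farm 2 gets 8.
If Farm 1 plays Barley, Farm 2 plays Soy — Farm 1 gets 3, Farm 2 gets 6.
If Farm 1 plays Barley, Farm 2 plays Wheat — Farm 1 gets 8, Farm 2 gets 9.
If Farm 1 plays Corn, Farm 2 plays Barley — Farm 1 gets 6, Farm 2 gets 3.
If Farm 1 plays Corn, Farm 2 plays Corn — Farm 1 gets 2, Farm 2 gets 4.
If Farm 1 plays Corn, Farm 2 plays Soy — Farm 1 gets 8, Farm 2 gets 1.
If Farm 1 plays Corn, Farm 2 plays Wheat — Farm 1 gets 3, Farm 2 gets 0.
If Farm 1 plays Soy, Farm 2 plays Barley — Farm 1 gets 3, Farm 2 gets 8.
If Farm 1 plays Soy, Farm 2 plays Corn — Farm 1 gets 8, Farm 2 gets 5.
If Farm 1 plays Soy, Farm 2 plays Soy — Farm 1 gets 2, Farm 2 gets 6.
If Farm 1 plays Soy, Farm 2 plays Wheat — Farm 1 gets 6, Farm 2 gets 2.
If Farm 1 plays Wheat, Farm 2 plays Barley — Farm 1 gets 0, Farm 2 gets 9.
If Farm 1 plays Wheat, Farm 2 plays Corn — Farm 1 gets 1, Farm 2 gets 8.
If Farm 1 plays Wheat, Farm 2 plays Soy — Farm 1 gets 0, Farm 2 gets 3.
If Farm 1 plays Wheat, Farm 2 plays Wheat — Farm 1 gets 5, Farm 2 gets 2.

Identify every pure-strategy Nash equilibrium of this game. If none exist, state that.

Farm 1 against Barley: payoffs 2, 6, 3, 0 → best response Corn.
Farm 1 against Corn: payoffs 4, 2, 8, 1 → best response Soy.
Farm 1 against Soy: payoffs 3, 8, 2, 0 → best response Corn.
Farm 1 against Wheat: payoffs 8, 3, 6, 5 → best response Barley.
Farm 2 against Barley: payoffs 4, 8, 6, 9 → best response Wheat.
Farm 2 against Corn: payoffs 3, 4, 1, 0 → best response Corn.
Farm 2 against Soy: payoffs 8, 5, 6, 2 → best response Barley.
Farm 2 against Wheat: payoffs 9, 8, 3, 2 → best response Barley.
Mutual best responses: (Barley, Wheat).

(Barley, Wheat)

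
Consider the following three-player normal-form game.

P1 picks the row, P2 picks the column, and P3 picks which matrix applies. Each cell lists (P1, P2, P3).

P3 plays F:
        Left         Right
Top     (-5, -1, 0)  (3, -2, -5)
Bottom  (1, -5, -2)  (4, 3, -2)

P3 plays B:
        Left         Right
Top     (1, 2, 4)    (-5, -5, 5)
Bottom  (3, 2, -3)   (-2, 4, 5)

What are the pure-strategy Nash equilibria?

The unique pure-strategy Nash equilibrium is (Bottom, Right, B).

P1 against (Left, F): payoffs -5, 1 → best response Bottom.
P1 against (Left, B): payoffs 1, 3 → best response Bottom.
P1 against (Right, F): payoffs 3, 4 → best response Bottom.
P1 against (Right, B): payoffs -5, -2 → best response Bottom.
P2 against (Top, F): payoffs -1, -2 → best response Left.
P2 against (Top, B): payoffs 2, -5 → best response Left.
P2 against (Bottom, F): payoffs -5, 3 → best response Right.
P2 against (Bottom, B): payoffs 2, 4 → best response Right.
P3 against (Top, Left): payoffs 0, 4 → best response B.
P3 against (Top, Right): payoffs -5, 5 → best response B.
P3 against (Bottom, Left): payoffs -2, -3 → best response F.
P3 against (Bottom, Right): payoffs -2, 5 → best response B.
Mutual best responses: (Bottom, Right, B).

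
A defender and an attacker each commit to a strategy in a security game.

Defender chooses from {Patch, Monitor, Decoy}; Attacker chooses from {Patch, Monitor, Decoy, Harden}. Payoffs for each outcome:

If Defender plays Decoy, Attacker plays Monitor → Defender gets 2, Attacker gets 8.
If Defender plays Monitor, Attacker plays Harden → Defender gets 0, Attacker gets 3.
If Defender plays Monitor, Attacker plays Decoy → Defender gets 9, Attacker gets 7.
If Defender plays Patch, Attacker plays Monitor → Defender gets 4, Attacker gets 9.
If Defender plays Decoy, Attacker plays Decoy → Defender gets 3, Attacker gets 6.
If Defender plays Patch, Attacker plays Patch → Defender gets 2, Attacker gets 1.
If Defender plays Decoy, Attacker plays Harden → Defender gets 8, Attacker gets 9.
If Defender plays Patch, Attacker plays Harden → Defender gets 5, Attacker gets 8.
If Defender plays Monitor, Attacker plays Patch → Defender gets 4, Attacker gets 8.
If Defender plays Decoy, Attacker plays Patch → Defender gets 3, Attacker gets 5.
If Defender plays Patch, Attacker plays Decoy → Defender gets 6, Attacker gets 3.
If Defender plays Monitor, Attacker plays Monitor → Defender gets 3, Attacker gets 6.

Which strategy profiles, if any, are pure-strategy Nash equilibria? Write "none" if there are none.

The pure Nash equilibria are (Patch, Monitor) and (Monitor, Patch) and (Decoy, Harden).

Defender against Patch: payoffs 2, 4, 3 → best response Monitor.
Defender against Monitor: payoffs 4, 3, 2 → best response Patch.
Defender against Decoy: payoffs 6, 9, 3 → best response Monitor.
Defender against Harden: payoffs 5, 0, 8 → best response Decoy.
Attacker against Patch: payoffs 1, 9, 3, 8 → best response Monitor.
Attacker against Monitor: payoffs 8, 6, 7, 3 → best response Patch.
Attacker against Decoy: payoffs 5, 8, 6, 9 → best response Harden.
Mutual best responses: (Patch, Monitor); (Monitor, Patch); (Decoy, Harden).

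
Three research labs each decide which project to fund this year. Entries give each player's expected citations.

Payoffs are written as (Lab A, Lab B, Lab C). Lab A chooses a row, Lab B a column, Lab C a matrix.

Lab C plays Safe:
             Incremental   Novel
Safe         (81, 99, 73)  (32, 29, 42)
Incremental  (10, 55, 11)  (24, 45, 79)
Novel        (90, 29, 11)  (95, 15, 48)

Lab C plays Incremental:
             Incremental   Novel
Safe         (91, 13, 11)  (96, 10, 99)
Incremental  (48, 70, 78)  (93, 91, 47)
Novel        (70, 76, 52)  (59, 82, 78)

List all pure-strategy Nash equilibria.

There is no pure-strategy Nash equilibrium.

(Safe, Incremental, Safe): Lab A can switch to Novel (81 → 90). Not NE.
(Safe, Incremental, Incremental): Lab C can switch to Safe (11 → 73). Not NE.
(Safe, Novel, Safe): Lab A can switch to Novel (32 → 95). Not NE.
(Safe, Novel, Incremental): Lab B can switch to Incremental (10 → 13). Not NE.
(Incremental, Incremental, Safe): Lab A can switch to Safe (10 → 81). Not NE.
(Incremental, Incremental, Incremental): Lab A can switch to Safe (48 → 91). Not NE.
(Incremental, Novel, Safe): Lab A can switch to Safe (24 → 32). Not NE.
(Incremental, Novel, Incremental): Lab A can switch to Safe (93 → 96). Not NE.
(Novel, Incremental, Safe): Lab C can switch to Incremental (11 → 52). Not NE.
(Novel, Incremental, Incremental): Lab A can switch to Safe (70 → 91). Not NE.
(Novel, Novel, Safe): Lab B can switch to Incremental (15 → 29). Not NE.
(Novel, Novel, Incremental): Lab A can switch to Safe (59 → 96). Not NE.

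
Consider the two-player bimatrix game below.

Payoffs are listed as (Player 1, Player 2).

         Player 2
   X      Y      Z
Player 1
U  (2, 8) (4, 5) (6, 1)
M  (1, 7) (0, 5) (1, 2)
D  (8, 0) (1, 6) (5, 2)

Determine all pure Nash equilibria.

Player 1 against X: payoffs 2, 1, 8 → best response D.
Player 1 against Y: payoffs 4, 0, 1 → best response U.
Player 1 against Z: payoffs 6, 1, 5 → best response U.
Player 2 against U: payoffs 8, 5, 1 → best response X.
Player 2 against M: payoffs 7, 5, 2 → best response X.
Player 2 against D: payoffs 0, 6, 2 → best response Y.
No profile is a mutual best response for all players.

There is no pure-strategy Nash equilibrium.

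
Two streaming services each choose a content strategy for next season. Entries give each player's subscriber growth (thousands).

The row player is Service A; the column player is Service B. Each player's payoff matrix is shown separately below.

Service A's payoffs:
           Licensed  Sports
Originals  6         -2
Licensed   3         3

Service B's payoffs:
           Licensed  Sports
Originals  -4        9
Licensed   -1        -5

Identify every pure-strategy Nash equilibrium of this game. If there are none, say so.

none

(Originals, Licensed): Service B can switch to Sports (-4 → 9). Not NE.
(Originals, Sports): Service A can switch to Licensed (-2 → 3). Not NE.
(Licensed, Licensed): Service A can switch to Originals (3 → 6). Not NE.
(Licensed, Sports): Service B can switch to Licensed (-5 → -1). Not NE.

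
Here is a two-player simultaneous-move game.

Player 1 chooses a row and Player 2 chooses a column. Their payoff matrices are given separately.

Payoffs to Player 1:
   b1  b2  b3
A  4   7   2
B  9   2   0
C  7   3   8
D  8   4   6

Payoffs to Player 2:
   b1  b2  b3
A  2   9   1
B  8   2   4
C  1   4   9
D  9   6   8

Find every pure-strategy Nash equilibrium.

The pure Nash equilibria are (A, b2) and (B, b1) and (C, b3).

Check each profile: it is a Nash equilibrium iff no player can strictly gain by switching unilaterally.
(A, b1): Player 1 can switch to B (4 → 9). Not NE.
(A, b2): Player 1 gets 7, best alternative 4; Player 2 gets 9, best alternative 2. No profitable deviation — NE.
(A, b3): Player 1 can switch to C (2 → 8). Not NE.
(B, b1): Player 1 gets 9, best alternative 8; Player 2 gets 8, best alternative 4. No profitable deviation — NE.
(B, b2): Player 1 can switch to A (2 → 7). Not NE.
(B, b3): Player 1 can switch to A (0 → 2). Not NE.
(C, b1): Player 1 can switch to B (7 → 9). Not NE.
(C, b2): Player 1 can switch to A (3 → 7). Not NE.
(C, b3): Player 1 gets 8, best alternative 6; Player 2 gets 9, best alternative 4. No profitable deviation — NE.
(D, b1): Player 1 can switch to B (8 → 9). Not NE.
(D, b2): Player 1 can switch to A (4 → 7). Not NE.
(The remaining 1 profile has a profitable deviation by the same check.)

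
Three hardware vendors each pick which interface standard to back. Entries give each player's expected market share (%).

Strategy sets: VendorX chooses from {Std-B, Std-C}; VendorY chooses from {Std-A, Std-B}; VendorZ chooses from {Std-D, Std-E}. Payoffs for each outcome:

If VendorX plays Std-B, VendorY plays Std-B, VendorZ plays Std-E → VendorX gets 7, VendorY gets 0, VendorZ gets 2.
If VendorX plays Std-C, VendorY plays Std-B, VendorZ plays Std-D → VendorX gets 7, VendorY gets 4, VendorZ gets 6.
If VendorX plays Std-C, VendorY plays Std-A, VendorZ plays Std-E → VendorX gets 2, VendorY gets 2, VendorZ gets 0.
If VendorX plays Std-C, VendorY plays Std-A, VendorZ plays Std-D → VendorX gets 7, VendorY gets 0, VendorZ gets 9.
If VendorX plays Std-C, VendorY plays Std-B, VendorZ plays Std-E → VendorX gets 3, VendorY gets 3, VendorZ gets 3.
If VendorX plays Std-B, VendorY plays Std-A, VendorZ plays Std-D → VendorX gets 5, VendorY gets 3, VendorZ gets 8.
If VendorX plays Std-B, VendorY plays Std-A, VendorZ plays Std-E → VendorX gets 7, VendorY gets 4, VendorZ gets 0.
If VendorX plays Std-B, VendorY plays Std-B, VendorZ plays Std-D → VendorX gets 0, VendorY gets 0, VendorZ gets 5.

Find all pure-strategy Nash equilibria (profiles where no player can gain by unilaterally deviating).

VendorX against (Std-A, Std-D): payoffs 5, 7 → best response Std-C.
VendorX against (Std-A, Std-E): payoffs 7, 2 → best response Std-B.
VendorX against (Std-B, Std-D): payoffs 0, 7 → best response Std-C.
VendorX against (Std-B, Std-E): payoffs 7, 3 → best response Std-B.
VendorY against (Std-B, Std-D): payoffs 3, 0 → best response Std-A.
VendorY against (Std-B, Std-E): payoffs 4, 0 → best response Std-A.
VendorY against (Std-C, Std-D): payoffs 0, 4 → best response Std-B.
VendorY against (Std-C, Std-E): payoffs 2, 3 → best response Std-B.
VendorZ against (Std-B, Std-A): payoffs 8, 0 → best response Std-D.
VendorZ against (Std-B, Std-B): payoffs 5, 2 → best response Std-D.
VendorZ against (Std-C, Std-A): payoffs 9, 0 → best response Std-D.
VendorZ against (Std-C, Std-B): payoffs 6, 3 → best response Std-D.
Mutual best responses: (Std-C, Std-B, Std-D).

(Std-C, Std-B, Std-D)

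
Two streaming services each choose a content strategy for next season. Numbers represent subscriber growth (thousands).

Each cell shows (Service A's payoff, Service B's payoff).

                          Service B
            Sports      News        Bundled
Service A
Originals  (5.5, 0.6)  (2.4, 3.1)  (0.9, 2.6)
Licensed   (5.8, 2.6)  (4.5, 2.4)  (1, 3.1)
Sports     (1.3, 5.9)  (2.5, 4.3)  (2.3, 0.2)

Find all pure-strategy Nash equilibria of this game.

(Originals, Sports): Service A can switch to Licensed (5.5 → 5.8). Not NE.
(Originals, News): Service A can switch to Licensed (2.4 → 4.5). Not NE.
(Originals, Bundled): Service A can switch to Licensed (0.9 → 1). Not NE.
(Licensed, Sports): Service B can switch to Bundled (2.6 → 3.1). Not NE.
(Licensed, News): Service B can switch to Sports (2.4 → 2.6). Not NE.
(Licensed, Bundled): Service A can switch to Sports (1 → 2.3). Not NE.
(The remaining 3 profiles each have a profitable deviation by the same check.)

This game has no pure Nash equilibrium.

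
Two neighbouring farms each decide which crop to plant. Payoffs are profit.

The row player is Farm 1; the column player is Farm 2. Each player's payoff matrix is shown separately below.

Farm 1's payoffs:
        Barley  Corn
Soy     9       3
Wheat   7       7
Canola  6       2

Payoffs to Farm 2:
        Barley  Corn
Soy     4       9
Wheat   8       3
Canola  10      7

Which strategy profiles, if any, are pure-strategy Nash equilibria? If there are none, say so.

No pure-strategy Nash equilibrium.

Check each profile: it is a Nash equilibrium iff no player can strictly gain by switching unilaterally.
(Soy, Barley): Farm 2 can switch to Corn (4 → 9). Not NE.
(Soy, Corn): Farm 1 can switch to Wheat (3 → 7). Not NE.
(Wheat, Barley): Farm 1 can switch to Soy (7 → 9). Not NE.
(Wheat, Corn): Farm 2 can switch to Barley (3 → 8). Not NE.
(Canola, Barley): Farm 1 can switch to Soy (6 → 9). Not NE.
(Canola, Corn): Farm 1 can switch to Soy (2 → 3). Not NE.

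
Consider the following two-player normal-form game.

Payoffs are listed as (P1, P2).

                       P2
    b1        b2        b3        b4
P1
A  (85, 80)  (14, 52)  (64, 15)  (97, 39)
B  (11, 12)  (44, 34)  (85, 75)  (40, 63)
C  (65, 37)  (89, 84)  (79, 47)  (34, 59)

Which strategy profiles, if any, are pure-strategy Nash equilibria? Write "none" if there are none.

Pure-strategy Nash equilibria: (A, b1); (B, b3); (C, b2)

P1 against b1: payoffs 85, 11, 65 → best response A.
P1 against b2: payoffs 14, 44, 89 → best response C.
P1 against b3: payoffs 64, 85, 79 → best response B.
P1 against b4: payoffs 97, 40, 34 → best response A.
P2 against A: payoffs 80, 52, 15, 39 → best response b1.
P2 against B: payoffs 12, 34, 75, 63 → best response b3.
P2 against C: payoffs 37, 84, 47, 59 → best response b2.
Mutual best responses: (A, b1); (B, b3); (C, b2).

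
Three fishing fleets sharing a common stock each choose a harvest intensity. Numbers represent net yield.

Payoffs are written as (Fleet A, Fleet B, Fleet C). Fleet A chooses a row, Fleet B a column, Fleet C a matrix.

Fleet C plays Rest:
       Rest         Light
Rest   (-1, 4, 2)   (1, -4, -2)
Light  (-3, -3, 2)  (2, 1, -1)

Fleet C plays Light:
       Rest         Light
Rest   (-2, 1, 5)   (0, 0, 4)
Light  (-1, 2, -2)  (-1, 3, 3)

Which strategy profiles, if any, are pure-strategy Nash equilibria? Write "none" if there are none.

none

Fleet A against (Rest, Rest): payoffs -1, -3 → best response Rest.
Fleet A against (Rest, Light): payoffs -2, -1 → best response Light.
Fleet A against (Light, Rest): payoffs 1, 2 → best response Light.
Fleet A against (Light, Light): payoffs 0, -1 → best response Rest.
Fleet B against (Rest, Rest): payoffs 4, -4 → best response Rest.
Fleet B against (Rest, Light): payoffs 1, 0 → best response Rest.
Fleet B against (Light, Rest): payoffs -3, 1 → best response Light.
Fleet B against (Light, Light): payoffs 2, 3 → best response Light.
Fleet C against (Rest, Rest): payoffs 2, 5 → best response Light.
Fleet C against (Rest, Light): payoffs -2, 4 → best response Light.
Fleet C against (Light, Rest): payoffs 2, -2 → best response Rest.
Fleet C against (Light, Light): payoffs -1, 3 → best response Light.
No profile is a mutual best response for all players.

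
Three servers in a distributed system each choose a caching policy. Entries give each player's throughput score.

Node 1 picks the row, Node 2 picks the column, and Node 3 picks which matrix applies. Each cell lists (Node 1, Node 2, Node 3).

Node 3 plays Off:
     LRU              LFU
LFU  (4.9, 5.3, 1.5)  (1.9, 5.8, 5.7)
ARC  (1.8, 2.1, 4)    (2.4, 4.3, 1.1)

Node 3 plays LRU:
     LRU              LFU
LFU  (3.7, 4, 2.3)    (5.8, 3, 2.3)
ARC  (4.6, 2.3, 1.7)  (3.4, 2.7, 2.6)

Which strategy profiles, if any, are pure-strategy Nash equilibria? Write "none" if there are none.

There is no pure-strategy Nash equilibrium.

For each player, find the best response to each opponent profile; mutual best responses are the pure NE.
Node 1 against (LRU, Off): payoffs 4.9, 1.8 → best response LFU.
Node 1 against (LRU, LRU): payoffs 3.7, 4.6 → best response ARC.
Node 1 against (LFU, Off): payoffs 1.9, 2.4 → best response ARC.
Node 1 against (LFU, LRU): payoffs 5.8, 3.4 → best response LFU.
Node 2 against (LFU, Off): payoffs 5.3, 5.8 → best response LFU.
Node 2 against (LFU, LRU): payoffs 4, 3 → best response LRU.
Node 2 against (ARC, Off): payoffs 2.1, 4.3 → best response LFU.
Node 2 against (ARC, LRU): payoffs 2.3, 2.7 → best response LFU.
Node 3 against (LFU, LRU): payoffs 1.5, 2.3 → best response LRU.
Node 3 against (LFU, LFU): payoffs 5.7, 2.3 → best response Off.
Node 3 against (ARC, LRU): payoffs 4, 1.7 → best response Off.
Node 3 against (ARC, LFU): payoffs 1.1, 2.6 → best response LRU.
No profile is a mutual best response for all players.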